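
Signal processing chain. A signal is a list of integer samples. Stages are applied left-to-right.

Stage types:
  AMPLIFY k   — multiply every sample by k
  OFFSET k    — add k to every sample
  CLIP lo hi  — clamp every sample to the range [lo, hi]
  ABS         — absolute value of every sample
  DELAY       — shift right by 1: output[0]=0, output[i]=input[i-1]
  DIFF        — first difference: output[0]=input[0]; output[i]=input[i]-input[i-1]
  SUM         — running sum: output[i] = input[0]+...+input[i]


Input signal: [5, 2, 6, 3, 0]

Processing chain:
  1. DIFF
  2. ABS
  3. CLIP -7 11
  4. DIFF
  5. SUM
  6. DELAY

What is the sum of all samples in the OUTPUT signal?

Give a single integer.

Answer: 15

Derivation:
Input: [5, 2, 6, 3, 0]
Stage 1 (DIFF): s[0]=5, 2-5=-3, 6-2=4, 3-6=-3, 0-3=-3 -> [5, -3, 4, -3, -3]
Stage 2 (ABS): |5|=5, |-3|=3, |4|=4, |-3|=3, |-3|=3 -> [5, 3, 4, 3, 3]
Stage 3 (CLIP -7 11): clip(5,-7,11)=5, clip(3,-7,11)=3, clip(4,-7,11)=4, clip(3,-7,11)=3, clip(3,-7,11)=3 -> [5, 3, 4, 3, 3]
Stage 4 (DIFF): s[0]=5, 3-5=-2, 4-3=1, 3-4=-1, 3-3=0 -> [5, -2, 1, -1, 0]
Stage 5 (SUM): sum[0..0]=5, sum[0..1]=3, sum[0..2]=4, sum[0..3]=3, sum[0..4]=3 -> [5, 3, 4, 3, 3]
Stage 6 (DELAY): [0, 5, 3, 4, 3] = [0, 5, 3, 4, 3] -> [0, 5, 3, 4, 3]
Output sum: 15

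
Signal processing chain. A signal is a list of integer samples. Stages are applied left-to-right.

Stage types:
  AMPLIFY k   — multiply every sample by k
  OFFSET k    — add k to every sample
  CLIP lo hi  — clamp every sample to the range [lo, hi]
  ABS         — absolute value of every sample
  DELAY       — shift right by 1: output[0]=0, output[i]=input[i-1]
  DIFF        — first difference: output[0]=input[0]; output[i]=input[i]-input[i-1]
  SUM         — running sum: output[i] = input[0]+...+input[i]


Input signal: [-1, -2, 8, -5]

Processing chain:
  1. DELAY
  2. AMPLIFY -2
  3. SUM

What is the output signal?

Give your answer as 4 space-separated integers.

Input: [-1, -2, 8, -5]
Stage 1 (DELAY): [0, -1, -2, 8] = [0, -1, -2, 8] -> [0, -1, -2, 8]
Stage 2 (AMPLIFY -2): 0*-2=0, -1*-2=2, -2*-2=4, 8*-2=-16 -> [0, 2, 4, -16]
Stage 3 (SUM): sum[0..0]=0, sum[0..1]=2, sum[0..2]=6, sum[0..3]=-10 -> [0, 2, 6, -10]

Answer: 0 2 6 -10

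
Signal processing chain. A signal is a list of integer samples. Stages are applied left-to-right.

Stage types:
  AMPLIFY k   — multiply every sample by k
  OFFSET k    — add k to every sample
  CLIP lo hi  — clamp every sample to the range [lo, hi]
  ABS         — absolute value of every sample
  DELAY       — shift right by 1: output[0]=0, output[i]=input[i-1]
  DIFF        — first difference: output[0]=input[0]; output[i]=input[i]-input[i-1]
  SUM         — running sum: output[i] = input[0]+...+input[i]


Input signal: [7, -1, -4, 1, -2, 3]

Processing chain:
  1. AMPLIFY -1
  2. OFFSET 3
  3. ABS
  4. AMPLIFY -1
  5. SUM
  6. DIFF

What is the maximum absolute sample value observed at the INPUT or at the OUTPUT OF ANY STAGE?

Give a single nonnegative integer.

Input: [7, -1, -4, 1, -2, 3] (max |s|=7)
Stage 1 (AMPLIFY -1): 7*-1=-7, -1*-1=1, -4*-1=4, 1*-1=-1, -2*-1=2, 3*-1=-3 -> [-7, 1, 4, -1, 2, -3] (max |s|=7)
Stage 2 (OFFSET 3): -7+3=-4, 1+3=4, 4+3=7, -1+3=2, 2+3=5, -3+3=0 -> [-4, 4, 7, 2, 5, 0] (max |s|=7)
Stage 3 (ABS): |-4|=4, |4|=4, |7|=7, |2|=2, |5|=5, |0|=0 -> [4, 4, 7, 2, 5, 0] (max |s|=7)
Stage 4 (AMPLIFY -1): 4*-1=-4, 4*-1=-4, 7*-1=-7, 2*-1=-2, 5*-1=-5, 0*-1=0 -> [-4, -4, -7, -2, -5, 0] (max |s|=7)
Stage 5 (SUM): sum[0..0]=-4, sum[0..1]=-8, sum[0..2]=-15, sum[0..3]=-17, sum[0..4]=-22, sum[0..5]=-22 -> [-4, -8, -15, -17, -22, -22] (max |s|=22)
Stage 6 (DIFF): s[0]=-4, -8--4=-4, -15--8=-7, -17--15=-2, -22--17=-5, -22--22=0 -> [-4, -4, -7, -2, -5, 0] (max |s|=7)
Overall max amplitude: 22

Answer: 22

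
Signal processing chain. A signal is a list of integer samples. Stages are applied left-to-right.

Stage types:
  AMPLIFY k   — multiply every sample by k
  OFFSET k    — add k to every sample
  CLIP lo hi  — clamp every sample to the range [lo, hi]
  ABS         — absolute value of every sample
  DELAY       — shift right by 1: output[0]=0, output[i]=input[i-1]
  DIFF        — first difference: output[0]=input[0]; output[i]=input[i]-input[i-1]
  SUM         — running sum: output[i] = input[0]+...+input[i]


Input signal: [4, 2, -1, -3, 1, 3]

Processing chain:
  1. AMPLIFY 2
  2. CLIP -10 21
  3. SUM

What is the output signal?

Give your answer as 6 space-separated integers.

Input: [4, 2, -1, -3, 1, 3]
Stage 1 (AMPLIFY 2): 4*2=8, 2*2=4, -1*2=-2, -3*2=-6, 1*2=2, 3*2=6 -> [8, 4, -2, -6, 2, 6]
Stage 2 (CLIP -10 21): clip(8,-10,21)=8, clip(4,-10,21)=4, clip(-2,-10,21)=-2, clip(-6,-10,21)=-6, clip(2,-10,21)=2, clip(6,-10,21)=6 -> [8, 4, -2, -6, 2, 6]
Stage 3 (SUM): sum[0..0]=8, sum[0..1]=12, sum[0..2]=10, sum[0..3]=4, sum[0..4]=6, sum[0..5]=12 -> [8, 12, 10, 4, 6, 12]

Answer: 8 12 10 4 6 12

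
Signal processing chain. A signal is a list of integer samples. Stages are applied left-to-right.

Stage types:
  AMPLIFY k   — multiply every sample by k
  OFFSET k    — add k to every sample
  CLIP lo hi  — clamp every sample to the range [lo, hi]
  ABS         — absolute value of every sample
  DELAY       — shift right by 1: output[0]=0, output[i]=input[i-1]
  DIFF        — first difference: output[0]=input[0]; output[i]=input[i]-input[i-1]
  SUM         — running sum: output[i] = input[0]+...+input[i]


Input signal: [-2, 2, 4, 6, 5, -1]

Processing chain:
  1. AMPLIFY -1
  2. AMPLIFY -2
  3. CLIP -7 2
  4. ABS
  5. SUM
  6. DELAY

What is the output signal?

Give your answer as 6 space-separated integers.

Answer: 0 4 6 8 10 12

Derivation:
Input: [-2, 2, 4, 6, 5, -1]
Stage 1 (AMPLIFY -1): -2*-1=2, 2*-1=-2, 4*-1=-4, 6*-1=-6, 5*-1=-5, -1*-1=1 -> [2, -2, -4, -6, -5, 1]
Stage 2 (AMPLIFY -2): 2*-2=-4, -2*-2=4, -4*-2=8, -6*-2=12, -5*-2=10, 1*-2=-2 -> [-4, 4, 8, 12, 10, -2]
Stage 3 (CLIP -7 2): clip(-4,-7,2)=-4, clip(4,-7,2)=2, clip(8,-7,2)=2, clip(12,-7,2)=2, clip(10,-7,2)=2, clip(-2,-7,2)=-2 -> [-4, 2, 2, 2, 2, -2]
Stage 4 (ABS): |-4|=4, |2|=2, |2|=2, |2|=2, |2|=2, |-2|=2 -> [4, 2, 2, 2, 2, 2]
Stage 5 (SUM): sum[0..0]=4, sum[0..1]=6, sum[0..2]=8, sum[0..3]=10, sum[0..4]=12, sum[0..5]=14 -> [4, 6, 8, 10, 12, 14]
Stage 6 (DELAY): [0, 4, 6, 8, 10, 12] = [0, 4, 6, 8, 10, 12] -> [0, 4, 6, 8, 10, 12]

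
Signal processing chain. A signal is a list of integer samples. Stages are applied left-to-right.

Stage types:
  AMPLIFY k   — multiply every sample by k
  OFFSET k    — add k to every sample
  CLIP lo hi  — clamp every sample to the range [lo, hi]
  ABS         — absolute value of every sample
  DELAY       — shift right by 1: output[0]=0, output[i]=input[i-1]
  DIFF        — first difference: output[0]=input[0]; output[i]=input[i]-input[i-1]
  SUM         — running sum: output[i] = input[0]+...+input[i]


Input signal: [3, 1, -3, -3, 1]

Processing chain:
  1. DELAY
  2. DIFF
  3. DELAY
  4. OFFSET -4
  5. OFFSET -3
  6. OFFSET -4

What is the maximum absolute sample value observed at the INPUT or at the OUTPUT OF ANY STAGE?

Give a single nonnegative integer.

Input: [3, 1, -3, -3, 1] (max |s|=3)
Stage 1 (DELAY): [0, 3, 1, -3, -3] = [0, 3, 1, -3, -3] -> [0, 3, 1, -3, -3] (max |s|=3)
Stage 2 (DIFF): s[0]=0, 3-0=3, 1-3=-2, -3-1=-4, -3--3=0 -> [0, 3, -2, -4, 0] (max |s|=4)
Stage 3 (DELAY): [0, 0, 3, -2, -4] = [0, 0, 3, -2, -4] -> [0, 0, 3, -2, -4] (max |s|=4)
Stage 4 (OFFSET -4): 0+-4=-4, 0+-4=-4, 3+-4=-1, -2+-4=-6, -4+-4=-8 -> [-4, -4, -1, -6, -8] (max |s|=8)
Stage 5 (OFFSET -3): -4+-3=-7, -4+-3=-7, -1+-3=-4, -6+-3=-9, -8+-3=-11 -> [-7, -7, -4, -9, -11] (max |s|=11)
Stage 6 (OFFSET -4): -7+-4=-11, -7+-4=-11, -4+-4=-8, -9+-4=-13, -11+-4=-15 -> [-11, -11, -8, -13, -15] (max |s|=15)
Overall max amplitude: 15

Answer: 15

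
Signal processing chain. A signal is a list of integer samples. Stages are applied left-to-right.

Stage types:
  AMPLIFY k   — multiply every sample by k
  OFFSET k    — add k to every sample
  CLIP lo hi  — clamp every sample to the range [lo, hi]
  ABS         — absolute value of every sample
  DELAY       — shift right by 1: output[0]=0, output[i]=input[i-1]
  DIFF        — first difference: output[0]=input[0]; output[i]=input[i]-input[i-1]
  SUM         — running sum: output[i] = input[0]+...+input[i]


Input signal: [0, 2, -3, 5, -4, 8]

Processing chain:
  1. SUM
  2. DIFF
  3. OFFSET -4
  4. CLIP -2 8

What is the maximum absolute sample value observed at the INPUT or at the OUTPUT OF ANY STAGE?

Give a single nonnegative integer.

Input: [0, 2, -3, 5, -4, 8] (max |s|=8)
Stage 1 (SUM): sum[0..0]=0, sum[0..1]=2, sum[0..2]=-1, sum[0..3]=4, sum[0..4]=0, sum[0..5]=8 -> [0, 2, -1, 4, 0, 8] (max |s|=8)
Stage 2 (DIFF): s[0]=0, 2-0=2, -1-2=-3, 4--1=5, 0-4=-4, 8-0=8 -> [0, 2, -3, 5, -4, 8] (max |s|=8)
Stage 3 (OFFSET -4): 0+-4=-4, 2+-4=-2, -3+-4=-7, 5+-4=1, -4+-4=-8, 8+-4=4 -> [-4, -2, -7, 1, -8, 4] (max |s|=8)
Stage 4 (CLIP -2 8): clip(-4,-2,8)=-2, clip(-2,-2,8)=-2, clip(-7,-2,8)=-2, clip(1,-2,8)=1, clip(-8,-2,8)=-2, clip(4,-2,8)=4 -> [-2, -2, -2, 1, -2, 4] (max |s|=4)
Overall max amplitude: 8

Answer: 8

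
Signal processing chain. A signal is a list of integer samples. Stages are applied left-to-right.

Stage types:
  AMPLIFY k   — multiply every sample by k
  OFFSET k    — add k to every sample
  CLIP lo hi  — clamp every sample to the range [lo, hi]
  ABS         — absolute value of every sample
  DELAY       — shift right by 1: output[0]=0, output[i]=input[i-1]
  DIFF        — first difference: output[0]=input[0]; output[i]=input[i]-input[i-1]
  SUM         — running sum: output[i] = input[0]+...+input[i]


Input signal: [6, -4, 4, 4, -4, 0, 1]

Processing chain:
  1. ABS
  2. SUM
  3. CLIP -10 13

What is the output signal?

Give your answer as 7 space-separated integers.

Answer: 6 10 13 13 13 13 13

Derivation:
Input: [6, -4, 4, 4, -4, 0, 1]
Stage 1 (ABS): |6|=6, |-4|=4, |4|=4, |4|=4, |-4|=4, |0|=0, |1|=1 -> [6, 4, 4, 4, 4, 0, 1]
Stage 2 (SUM): sum[0..0]=6, sum[0..1]=10, sum[0..2]=14, sum[0..3]=18, sum[0..4]=22, sum[0..5]=22, sum[0..6]=23 -> [6, 10, 14, 18, 22, 22, 23]
Stage 3 (CLIP -10 13): clip(6,-10,13)=6, clip(10,-10,13)=10, clip(14,-10,13)=13, clip(18,-10,13)=13, clip(22,-10,13)=13, clip(22,-10,13)=13, clip(23,-10,13)=13 -> [6, 10, 13, 13, 13, 13, 13]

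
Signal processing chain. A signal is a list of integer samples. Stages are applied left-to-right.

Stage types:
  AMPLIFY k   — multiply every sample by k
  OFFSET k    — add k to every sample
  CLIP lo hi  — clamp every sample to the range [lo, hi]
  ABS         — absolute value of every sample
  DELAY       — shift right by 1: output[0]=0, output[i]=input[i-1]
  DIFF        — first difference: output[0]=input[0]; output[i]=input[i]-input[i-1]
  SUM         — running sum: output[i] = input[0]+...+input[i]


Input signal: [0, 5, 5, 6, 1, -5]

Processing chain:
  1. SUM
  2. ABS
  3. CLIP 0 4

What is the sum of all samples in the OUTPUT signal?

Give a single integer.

Answer: 20

Derivation:
Input: [0, 5, 5, 6, 1, -5]
Stage 1 (SUM): sum[0..0]=0, sum[0..1]=5, sum[0..2]=10, sum[0..3]=16, sum[0..4]=17, sum[0..5]=12 -> [0, 5, 10, 16, 17, 12]
Stage 2 (ABS): |0|=0, |5|=5, |10|=10, |16|=16, |17|=17, |12|=12 -> [0, 5, 10, 16, 17, 12]
Stage 3 (CLIP 0 4): clip(0,0,4)=0, clip(5,0,4)=4, clip(10,0,4)=4, clip(16,0,4)=4, clip(17,0,4)=4, clip(12,0,4)=4 -> [0, 4, 4, 4, 4, 4]
Output sum: 20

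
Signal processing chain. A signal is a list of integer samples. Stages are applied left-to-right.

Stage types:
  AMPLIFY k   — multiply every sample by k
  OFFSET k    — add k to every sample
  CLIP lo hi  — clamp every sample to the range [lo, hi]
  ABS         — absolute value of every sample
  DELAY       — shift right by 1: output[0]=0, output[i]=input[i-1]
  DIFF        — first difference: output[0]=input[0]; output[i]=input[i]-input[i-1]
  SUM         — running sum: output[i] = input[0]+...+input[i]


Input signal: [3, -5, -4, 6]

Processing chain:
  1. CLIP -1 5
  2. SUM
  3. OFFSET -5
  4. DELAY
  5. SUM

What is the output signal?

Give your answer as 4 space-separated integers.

Input: [3, -5, -4, 6]
Stage 1 (CLIP -1 5): clip(3,-1,5)=3, clip(-5,-1,5)=-1, clip(-4,-1,5)=-1, clip(6,-1,5)=5 -> [3, -1, -1, 5]
Stage 2 (SUM): sum[0..0]=3, sum[0..1]=2, sum[0..2]=1, sum[0..3]=6 -> [3, 2, 1, 6]
Stage 3 (OFFSET -5): 3+-5=-2, 2+-5=-3, 1+-5=-4, 6+-5=1 -> [-2, -3, -4, 1]
Stage 4 (DELAY): [0, -2, -3, -4] = [0, -2, -3, -4] -> [0, -2, -3, -4]
Stage 5 (SUM): sum[0..0]=0, sum[0..1]=-2, sum[0..2]=-5, sum[0..3]=-9 -> [0, -2, -5, -9]

Answer: 0 -2 -5 -9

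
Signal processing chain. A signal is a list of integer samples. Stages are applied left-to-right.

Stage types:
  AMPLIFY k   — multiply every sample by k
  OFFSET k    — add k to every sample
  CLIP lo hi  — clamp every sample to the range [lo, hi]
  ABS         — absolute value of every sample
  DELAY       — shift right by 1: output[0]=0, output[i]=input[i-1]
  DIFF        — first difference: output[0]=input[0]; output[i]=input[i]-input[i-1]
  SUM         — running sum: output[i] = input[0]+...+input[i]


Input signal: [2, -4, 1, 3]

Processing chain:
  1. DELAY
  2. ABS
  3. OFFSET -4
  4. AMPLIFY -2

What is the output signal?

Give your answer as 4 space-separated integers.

Input: [2, -4, 1, 3]
Stage 1 (DELAY): [0, 2, -4, 1] = [0, 2, -4, 1] -> [0, 2, -4, 1]
Stage 2 (ABS): |0|=0, |2|=2, |-4|=4, |1|=1 -> [0, 2, 4, 1]
Stage 3 (OFFSET -4): 0+-4=-4, 2+-4=-2, 4+-4=0, 1+-4=-3 -> [-4, -2, 0, -3]
Stage 4 (AMPLIFY -2): -4*-2=8, -2*-2=4, 0*-2=0, -3*-2=6 -> [8, 4, 0, 6]

Answer: 8 4 0 6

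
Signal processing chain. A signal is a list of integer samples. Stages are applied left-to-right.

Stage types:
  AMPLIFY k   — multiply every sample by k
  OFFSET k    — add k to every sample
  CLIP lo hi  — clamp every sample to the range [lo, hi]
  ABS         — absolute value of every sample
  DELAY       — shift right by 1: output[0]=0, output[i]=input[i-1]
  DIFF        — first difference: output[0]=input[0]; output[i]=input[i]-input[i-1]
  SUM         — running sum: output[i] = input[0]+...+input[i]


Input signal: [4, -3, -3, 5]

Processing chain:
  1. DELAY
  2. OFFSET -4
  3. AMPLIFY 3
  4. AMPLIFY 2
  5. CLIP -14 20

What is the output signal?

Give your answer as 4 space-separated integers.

Input: [4, -3, -3, 5]
Stage 1 (DELAY): [0, 4, -3, -3] = [0, 4, -3, -3] -> [0, 4, -3, -3]
Stage 2 (OFFSET -4): 0+-4=-4, 4+-4=0, -3+-4=-7, -3+-4=-7 -> [-4, 0, -7, -7]
Stage 3 (AMPLIFY 3): -4*3=-12, 0*3=0, -7*3=-21, -7*3=-21 -> [-12, 0, -21, -21]
Stage 4 (AMPLIFY 2): -12*2=-24, 0*2=0, -21*2=-42, -21*2=-42 -> [-24, 0, -42, -42]
Stage 5 (CLIP -14 20): clip(-24,-14,20)=-14, clip(0,-14,20)=0, clip(-42,-14,20)=-14, clip(-42,-14,20)=-14 -> [-14, 0, -14, -14]

Answer: -14 0 -14 -14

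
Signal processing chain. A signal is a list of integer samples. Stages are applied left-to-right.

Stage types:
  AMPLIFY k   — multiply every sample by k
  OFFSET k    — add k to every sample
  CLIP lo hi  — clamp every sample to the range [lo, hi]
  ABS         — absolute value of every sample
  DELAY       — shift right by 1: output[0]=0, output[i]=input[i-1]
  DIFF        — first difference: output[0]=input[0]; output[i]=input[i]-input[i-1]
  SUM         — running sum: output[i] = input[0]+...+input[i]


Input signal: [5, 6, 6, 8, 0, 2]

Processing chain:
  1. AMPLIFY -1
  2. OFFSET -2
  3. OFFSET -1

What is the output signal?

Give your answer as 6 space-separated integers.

Input: [5, 6, 6, 8, 0, 2]
Stage 1 (AMPLIFY -1): 5*-1=-5, 6*-1=-6, 6*-1=-6, 8*-1=-8, 0*-1=0, 2*-1=-2 -> [-5, -6, -6, -8, 0, -2]
Stage 2 (OFFSET -2): -5+-2=-7, -6+-2=-8, -6+-2=-8, -8+-2=-10, 0+-2=-2, -2+-2=-4 -> [-7, -8, -8, -10, -2, -4]
Stage 3 (OFFSET -1): -7+-1=-8, -8+-1=-9, -8+-1=-9, -10+-1=-11, -2+-1=-3, -4+-1=-5 -> [-8, -9, -9, -11, -3, -5]

Answer: -8 -9 -9 -11 -3 -5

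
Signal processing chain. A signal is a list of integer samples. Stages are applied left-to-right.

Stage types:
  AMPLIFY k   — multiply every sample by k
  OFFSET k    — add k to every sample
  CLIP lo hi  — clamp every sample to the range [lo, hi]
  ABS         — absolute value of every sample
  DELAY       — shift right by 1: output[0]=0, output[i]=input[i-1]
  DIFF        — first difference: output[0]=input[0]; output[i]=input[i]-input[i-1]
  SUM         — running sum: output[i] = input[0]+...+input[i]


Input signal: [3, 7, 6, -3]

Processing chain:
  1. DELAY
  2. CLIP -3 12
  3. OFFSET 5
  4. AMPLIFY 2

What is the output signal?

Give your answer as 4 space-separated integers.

Answer: 10 16 24 22

Derivation:
Input: [3, 7, 6, -3]
Stage 1 (DELAY): [0, 3, 7, 6] = [0, 3, 7, 6] -> [0, 3, 7, 6]
Stage 2 (CLIP -3 12): clip(0,-3,12)=0, clip(3,-3,12)=3, clip(7,-3,12)=7, clip(6,-3,12)=6 -> [0, 3, 7, 6]
Stage 3 (OFFSET 5): 0+5=5, 3+5=8, 7+5=12, 6+5=11 -> [5, 8, 12, 11]
Stage 4 (AMPLIFY 2): 5*2=10, 8*2=16, 12*2=24, 11*2=22 -> [10, 16, 24, 22]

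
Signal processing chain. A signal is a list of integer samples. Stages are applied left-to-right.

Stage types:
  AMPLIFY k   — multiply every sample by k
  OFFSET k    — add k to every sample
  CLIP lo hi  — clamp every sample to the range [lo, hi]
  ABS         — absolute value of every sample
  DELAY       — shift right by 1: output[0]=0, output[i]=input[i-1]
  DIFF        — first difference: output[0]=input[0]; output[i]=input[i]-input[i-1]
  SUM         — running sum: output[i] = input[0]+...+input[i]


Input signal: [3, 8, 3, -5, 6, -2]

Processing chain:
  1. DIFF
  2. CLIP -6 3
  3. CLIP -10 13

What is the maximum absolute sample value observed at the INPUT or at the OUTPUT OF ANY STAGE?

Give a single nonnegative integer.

Input: [3, 8, 3, -5, 6, -2] (max |s|=8)
Stage 1 (DIFF): s[0]=3, 8-3=5, 3-8=-5, -5-3=-8, 6--5=11, -2-6=-8 -> [3, 5, -5, -8, 11, -8] (max |s|=11)
Stage 2 (CLIP -6 3): clip(3,-6,3)=3, clip(5,-6,3)=3, clip(-5,-6,3)=-5, clip(-8,-6,3)=-6, clip(11,-6,3)=3, clip(-8,-6,3)=-6 -> [3, 3, -5, -6, 3, -6] (max |s|=6)
Stage 3 (CLIP -10 13): clip(3,-10,13)=3, clip(3,-10,13)=3, clip(-5,-10,13)=-5, clip(-6,-10,13)=-6, clip(3,-10,13)=3, clip(-6,-10,13)=-6 -> [3, 3, -5, -6, 3, -6] (max |s|=6)
Overall max amplitude: 11

Answer: 11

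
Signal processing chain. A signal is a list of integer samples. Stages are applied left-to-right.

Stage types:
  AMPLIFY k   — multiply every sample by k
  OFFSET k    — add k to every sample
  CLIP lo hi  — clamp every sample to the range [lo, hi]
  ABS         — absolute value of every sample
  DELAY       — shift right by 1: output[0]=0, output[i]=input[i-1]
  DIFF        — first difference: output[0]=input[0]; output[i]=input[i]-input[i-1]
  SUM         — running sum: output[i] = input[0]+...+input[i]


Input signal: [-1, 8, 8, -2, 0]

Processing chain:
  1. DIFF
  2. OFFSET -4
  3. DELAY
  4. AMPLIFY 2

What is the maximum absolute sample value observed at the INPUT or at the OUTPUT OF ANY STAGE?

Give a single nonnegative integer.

Answer: 28

Derivation:
Input: [-1, 8, 8, -2, 0] (max |s|=8)
Stage 1 (DIFF): s[0]=-1, 8--1=9, 8-8=0, -2-8=-10, 0--2=2 -> [-1, 9, 0, -10, 2] (max |s|=10)
Stage 2 (OFFSET -4): -1+-4=-5, 9+-4=5, 0+-4=-4, -10+-4=-14, 2+-4=-2 -> [-5, 5, -4, -14, -2] (max |s|=14)
Stage 3 (DELAY): [0, -5, 5, -4, -14] = [0, -5, 5, -4, -14] -> [0, -5, 5, -4, -14] (max |s|=14)
Stage 4 (AMPLIFY 2): 0*2=0, -5*2=-10, 5*2=10, -4*2=-8, -14*2=-28 -> [0, -10, 10, -8, -28] (max |s|=28)
Overall max amplitude: 28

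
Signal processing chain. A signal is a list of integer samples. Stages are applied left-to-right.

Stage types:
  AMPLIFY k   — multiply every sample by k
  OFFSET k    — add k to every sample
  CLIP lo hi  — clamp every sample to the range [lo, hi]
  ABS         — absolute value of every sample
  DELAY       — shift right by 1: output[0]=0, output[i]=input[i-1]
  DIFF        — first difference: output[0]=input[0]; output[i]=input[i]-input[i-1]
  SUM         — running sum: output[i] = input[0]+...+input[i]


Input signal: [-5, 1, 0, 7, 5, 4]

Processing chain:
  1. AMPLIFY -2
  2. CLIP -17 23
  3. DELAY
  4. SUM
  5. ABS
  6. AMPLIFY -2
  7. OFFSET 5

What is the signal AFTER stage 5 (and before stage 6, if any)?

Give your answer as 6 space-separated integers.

Input: [-5, 1, 0, 7, 5, 4]
Stage 1 (AMPLIFY -2): -5*-2=10, 1*-2=-2, 0*-2=0, 7*-2=-14, 5*-2=-10, 4*-2=-8 -> [10, -2, 0, -14, -10, -8]
Stage 2 (CLIP -17 23): clip(10,-17,23)=10, clip(-2,-17,23)=-2, clip(0,-17,23)=0, clip(-14,-17,23)=-14, clip(-10,-17,23)=-10, clip(-8,-17,23)=-8 -> [10, -2, 0, -14, -10, -8]
Stage 3 (DELAY): [0, 10, -2, 0, -14, -10] = [0, 10, -2, 0, -14, -10] -> [0, 10, -2, 0, -14, -10]
Stage 4 (SUM): sum[0..0]=0, sum[0..1]=10, sum[0..2]=8, sum[0..3]=8, sum[0..4]=-6, sum[0..5]=-16 -> [0, 10, 8, 8, -6, -16]
Stage 5 (ABS): |0|=0, |10|=10, |8|=8, |8|=8, |-6|=6, |-16|=16 -> [0, 10, 8, 8, 6, 16]

Answer: 0 10 8 8 6 16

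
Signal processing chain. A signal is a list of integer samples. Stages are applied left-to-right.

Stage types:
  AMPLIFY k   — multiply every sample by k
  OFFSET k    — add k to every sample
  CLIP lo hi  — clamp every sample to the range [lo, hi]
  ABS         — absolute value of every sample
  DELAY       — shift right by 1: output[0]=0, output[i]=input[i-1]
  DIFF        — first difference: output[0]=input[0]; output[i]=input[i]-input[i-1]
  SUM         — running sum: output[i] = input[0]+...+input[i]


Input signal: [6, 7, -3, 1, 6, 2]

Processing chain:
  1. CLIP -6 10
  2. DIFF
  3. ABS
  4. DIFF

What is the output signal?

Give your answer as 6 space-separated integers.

Input: [6, 7, -3, 1, 6, 2]
Stage 1 (CLIP -6 10): clip(6,-6,10)=6, clip(7,-6,10)=7, clip(-3,-6,10)=-3, clip(1,-6,10)=1, clip(6,-6,10)=6, clip(2,-6,10)=2 -> [6, 7, -3, 1, 6, 2]
Stage 2 (DIFF): s[0]=6, 7-6=1, -3-7=-10, 1--3=4, 6-1=5, 2-6=-4 -> [6, 1, -10, 4, 5, -4]
Stage 3 (ABS): |6|=6, |1|=1, |-10|=10, |4|=4, |5|=5, |-4|=4 -> [6, 1, 10, 4, 5, 4]
Stage 4 (DIFF): s[0]=6, 1-6=-5, 10-1=9, 4-10=-6, 5-4=1, 4-5=-1 -> [6, -5, 9, -6, 1, -1]

Answer: 6 -5 9 -6 1 -1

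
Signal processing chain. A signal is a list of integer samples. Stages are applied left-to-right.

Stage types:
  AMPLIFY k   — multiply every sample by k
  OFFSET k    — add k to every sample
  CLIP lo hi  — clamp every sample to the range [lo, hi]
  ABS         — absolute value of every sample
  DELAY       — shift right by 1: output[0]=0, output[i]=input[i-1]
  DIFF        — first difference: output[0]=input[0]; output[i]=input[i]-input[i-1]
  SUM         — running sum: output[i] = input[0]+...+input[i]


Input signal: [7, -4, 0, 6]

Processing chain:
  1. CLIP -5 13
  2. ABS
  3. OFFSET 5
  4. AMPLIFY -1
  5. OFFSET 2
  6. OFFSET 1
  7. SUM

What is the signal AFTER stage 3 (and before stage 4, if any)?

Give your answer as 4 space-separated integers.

Answer: 12 9 5 11

Derivation:
Input: [7, -4, 0, 6]
Stage 1 (CLIP -5 13): clip(7,-5,13)=7, clip(-4,-5,13)=-4, clip(0,-5,13)=0, clip(6,-5,13)=6 -> [7, -4, 0, 6]
Stage 2 (ABS): |7|=7, |-4|=4, |0|=0, |6|=6 -> [7, 4, 0, 6]
Stage 3 (OFFSET 5): 7+5=12, 4+5=9, 0+5=5, 6+5=11 -> [12, 9, 5, 11]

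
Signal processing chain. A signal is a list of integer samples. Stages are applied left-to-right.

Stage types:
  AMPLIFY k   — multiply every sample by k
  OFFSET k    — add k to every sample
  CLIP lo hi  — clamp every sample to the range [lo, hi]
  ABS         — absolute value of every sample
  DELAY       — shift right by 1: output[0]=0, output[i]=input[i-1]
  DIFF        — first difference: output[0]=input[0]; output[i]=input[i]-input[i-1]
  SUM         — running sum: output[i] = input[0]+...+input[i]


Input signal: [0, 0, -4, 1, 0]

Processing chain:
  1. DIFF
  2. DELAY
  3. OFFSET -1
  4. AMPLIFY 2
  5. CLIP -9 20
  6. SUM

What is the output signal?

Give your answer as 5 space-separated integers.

Answer: -2 -4 -6 -15 -7

Derivation:
Input: [0, 0, -4, 1, 0]
Stage 1 (DIFF): s[0]=0, 0-0=0, -4-0=-4, 1--4=5, 0-1=-1 -> [0, 0, -4, 5, -1]
Stage 2 (DELAY): [0, 0, 0, -4, 5] = [0, 0, 0, -4, 5] -> [0, 0, 0, -4, 5]
Stage 3 (OFFSET -1): 0+-1=-1, 0+-1=-1, 0+-1=-1, -4+-1=-5, 5+-1=4 -> [-1, -1, -1, -5, 4]
Stage 4 (AMPLIFY 2): -1*2=-2, -1*2=-2, -1*2=-2, -5*2=-10, 4*2=8 -> [-2, -2, -2, -10, 8]
Stage 5 (CLIP -9 20): clip(-2,-9,20)=-2, clip(-2,-9,20)=-2, clip(-2,-9,20)=-2, clip(-10,-9,20)=-9, clip(8,-9,20)=8 -> [-2, -2, -2, -9, 8]
Stage 6 (SUM): sum[0..0]=-2, sum[0..1]=-4, sum[0..2]=-6, sum[0..3]=-15, sum[0..4]=-7 -> [-2, -4, -6, -15, -7]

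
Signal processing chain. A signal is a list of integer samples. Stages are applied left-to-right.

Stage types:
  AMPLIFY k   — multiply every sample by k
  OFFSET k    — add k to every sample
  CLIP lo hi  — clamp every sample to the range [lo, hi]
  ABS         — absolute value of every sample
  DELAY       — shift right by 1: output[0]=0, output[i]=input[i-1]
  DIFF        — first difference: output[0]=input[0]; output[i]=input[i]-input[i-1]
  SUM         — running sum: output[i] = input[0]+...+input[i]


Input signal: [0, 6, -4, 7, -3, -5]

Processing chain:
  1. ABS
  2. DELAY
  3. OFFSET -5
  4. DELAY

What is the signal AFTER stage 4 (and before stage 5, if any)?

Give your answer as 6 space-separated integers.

Answer: 0 -5 -5 1 -1 2

Derivation:
Input: [0, 6, -4, 7, -3, -5]
Stage 1 (ABS): |0|=0, |6|=6, |-4|=4, |7|=7, |-3|=3, |-5|=5 -> [0, 6, 4, 7, 3, 5]
Stage 2 (DELAY): [0, 0, 6, 4, 7, 3] = [0, 0, 6, 4, 7, 3] -> [0, 0, 6, 4, 7, 3]
Stage 3 (OFFSET -5): 0+-5=-5, 0+-5=-5, 6+-5=1, 4+-5=-1, 7+-5=2, 3+-5=-2 -> [-5, -5, 1, -1, 2, -2]
Stage 4 (DELAY): [0, -5, -5, 1, -1, 2] = [0, -5, -5, 1, -1, 2] -> [0, -5, -5, 1, -1, 2]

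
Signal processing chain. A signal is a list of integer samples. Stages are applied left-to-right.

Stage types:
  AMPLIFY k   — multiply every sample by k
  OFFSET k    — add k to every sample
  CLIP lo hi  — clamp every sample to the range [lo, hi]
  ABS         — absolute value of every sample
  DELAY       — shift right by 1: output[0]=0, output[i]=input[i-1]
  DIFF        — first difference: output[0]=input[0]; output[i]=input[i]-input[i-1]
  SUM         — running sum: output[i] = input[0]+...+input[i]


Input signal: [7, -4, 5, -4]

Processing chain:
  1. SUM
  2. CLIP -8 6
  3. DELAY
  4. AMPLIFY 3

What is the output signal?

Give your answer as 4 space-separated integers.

Answer: 0 18 9 18

Derivation:
Input: [7, -4, 5, -4]
Stage 1 (SUM): sum[0..0]=7, sum[0..1]=3, sum[0..2]=8, sum[0..3]=4 -> [7, 3, 8, 4]
Stage 2 (CLIP -8 6): clip(7,-8,6)=6, clip(3,-8,6)=3, clip(8,-8,6)=6, clip(4,-8,6)=4 -> [6, 3, 6, 4]
Stage 3 (DELAY): [0, 6, 3, 6] = [0, 6, 3, 6] -> [0, 6, 3, 6]
Stage 4 (AMPLIFY 3): 0*3=0, 6*3=18, 3*3=9, 6*3=18 -> [0, 18, 9, 18]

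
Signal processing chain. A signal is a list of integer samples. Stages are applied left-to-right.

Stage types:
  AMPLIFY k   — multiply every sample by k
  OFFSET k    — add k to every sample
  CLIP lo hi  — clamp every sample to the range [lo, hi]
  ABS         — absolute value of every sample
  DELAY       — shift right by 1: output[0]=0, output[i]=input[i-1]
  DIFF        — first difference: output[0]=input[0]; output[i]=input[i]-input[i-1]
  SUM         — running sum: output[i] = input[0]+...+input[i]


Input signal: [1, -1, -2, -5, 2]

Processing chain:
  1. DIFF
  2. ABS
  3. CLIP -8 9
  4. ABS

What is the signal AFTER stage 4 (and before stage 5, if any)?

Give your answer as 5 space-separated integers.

Answer: 1 2 1 3 7

Derivation:
Input: [1, -1, -2, -5, 2]
Stage 1 (DIFF): s[0]=1, -1-1=-2, -2--1=-1, -5--2=-3, 2--5=7 -> [1, -2, -1, -3, 7]
Stage 2 (ABS): |1|=1, |-2|=2, |-1|=1, |-3|=3, |7|=7 -> [1, 2, 1, 3, 7]
Stage 3 (CLIP -8 9): clip(1,-8,9)=1, clip(2,-8,9)=2, clip(1,-8,9)=1, clip(3,-8,9)=3, clip(7,-8,9)=7 -> [1, 2, 1, 3, 7]
Stage 4 (ABS): |1|=1, |2|=2, |1|=1, |3|=3, |7|=7 -> [1, 2, 1, 3, 7]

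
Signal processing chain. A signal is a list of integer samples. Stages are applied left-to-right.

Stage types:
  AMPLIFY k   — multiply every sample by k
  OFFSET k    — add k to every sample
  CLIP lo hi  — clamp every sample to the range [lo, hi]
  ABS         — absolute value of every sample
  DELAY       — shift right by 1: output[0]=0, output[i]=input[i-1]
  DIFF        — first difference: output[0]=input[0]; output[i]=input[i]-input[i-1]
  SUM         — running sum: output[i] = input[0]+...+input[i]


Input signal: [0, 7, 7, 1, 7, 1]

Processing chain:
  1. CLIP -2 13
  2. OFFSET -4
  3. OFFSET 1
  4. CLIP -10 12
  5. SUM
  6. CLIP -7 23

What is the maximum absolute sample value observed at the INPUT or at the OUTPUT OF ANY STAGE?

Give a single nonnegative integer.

Input: [0, 7, 7, 1, 7, 1] (max |s|=7)
Stage 1 (CLIP -2 13): clip(0,-2,13)=0, clip(7,-2,13)=7, clip(7,-2,13)=7, clip(1,-2,13)=1, clip(7,-2,13)=7, clip(1,-2,13)=1 -> [0, 7, 7, 1, 7, 1] (max |s|=7)
Stage 2 (OFFSET -4): 0+-4=-4, 7+-4=3, 7+-4=3, 1+-4=-3, 7+-4=3, 1+-4=-3 -> [-4, 3, 3, -3, 3, -3] (max |s|=4)
Stage 3 (OFFSET 1): -4+1=-3, 3+1=4, 3+1=4, -3+1=-2, 3+1=4, -3+1=-2 -> [-3, 4, 4, -2, 4, -2] (max |s|=4)
Stage 4 (CLIP -10 12): clip(-3,-10,12)=-3, clip(4,-10,12)=4, clip(4,-10,12)=4, clip(-2,-10,12)=-2, clip(4,-10,12)=4, clip(-2,-10,12)=-2 -> [-3, 4, 4, -2, 4, -2] (max |s|=4)
Stage 5 (SUM): sum[0..0]=-3, sum[0..1]=1, sum[0..2]=5, sum[0..3]=3, sum[0..4]=7, sum[0..5]=5 -> [-3, 1, 5, 3, 7, 5] (max |s|=7)
Stage 6 (CLIP -7 23): clip(-3,-7,23)=-3, clip(1,-7,23)=1, clip(5,-7,23)=5, clip(3,-7,23)=3, clip(7,-7,23)=7, clip(5,-7,23)=5 -> [-3, 1, 5, 3, 7, 5] (max |s|=7)
Overall max amplitude: 7

Answer: 7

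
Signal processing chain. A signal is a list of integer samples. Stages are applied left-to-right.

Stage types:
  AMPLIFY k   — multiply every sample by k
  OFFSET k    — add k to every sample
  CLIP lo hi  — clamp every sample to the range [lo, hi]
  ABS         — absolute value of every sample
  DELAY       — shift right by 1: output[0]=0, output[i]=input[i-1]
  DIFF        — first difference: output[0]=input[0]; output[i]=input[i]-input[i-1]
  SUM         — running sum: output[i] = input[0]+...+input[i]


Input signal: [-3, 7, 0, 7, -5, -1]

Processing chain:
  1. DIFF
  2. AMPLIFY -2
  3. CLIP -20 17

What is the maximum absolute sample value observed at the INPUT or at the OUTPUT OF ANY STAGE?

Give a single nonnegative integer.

Answer: 24

Derivation:
Input: [-3, 7, 0, 7, -5, -1] (max |s|=7)
Stage 1 (DIFF): s[0]=-3, 7--3=10, 0-7=-7, 7-0=7, -5-7=-12, -1--5=4 -> [-3, 10, -7, 7, -12, 4] (max |s|=12)
Stage 2 (AMPLIFY -2): -3*-2=6, 10*-2=-20, -7*-2=14, 7*-2=-14, -12*-2=24, 4*-2=-8 -> [6, -20, 14, -14, 24, -8] (max |s|=24)
Stage 3 (CLIP -20 17): clip(6,-20,17)=6, clip(-20,-20,17)=-20, clip(14,-20,17)=14, clip(-14,-20,17)=-14, clip(24,-20,17)=17, clip(-8,-20,17)=-8 -> [6, -20, 14, -14, 17, -8] (max |s|=20)
Overall max amplitude: 24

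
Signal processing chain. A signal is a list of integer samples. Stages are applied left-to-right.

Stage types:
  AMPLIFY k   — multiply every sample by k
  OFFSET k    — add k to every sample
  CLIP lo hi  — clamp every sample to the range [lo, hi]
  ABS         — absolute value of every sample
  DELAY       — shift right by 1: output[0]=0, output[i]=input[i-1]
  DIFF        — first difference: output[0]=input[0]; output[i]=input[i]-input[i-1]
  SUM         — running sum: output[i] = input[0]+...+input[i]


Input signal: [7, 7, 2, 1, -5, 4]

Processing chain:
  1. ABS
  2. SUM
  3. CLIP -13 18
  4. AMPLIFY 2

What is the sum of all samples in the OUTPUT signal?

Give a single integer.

Input: [7, 7, 2, 1, -5, 4]
Stage 1 (ABS): |7|=7, |7|=7, |2|=2, |1|=1, |-5|=5, |4|=4 -> [7, 7, 2, 1, 5, 4]
Stage 2 (SUM): sum[0..0]=7, sum[0..1]=14, sum[0..2]=16, sum[0..3]=17, sum[0..4]=22, sum[0..5]=26 -> [7, 14, 16, 17, 22, 26]
Stage 3 (CLIP -13 18): clip(7,-13,18)=7, clip(14,-13,18)=14, clip(16,-13,18)=16, clip(17,-13,18)=17, clip(22,-13,18)=18, clip(26,-13,18)=18 -> [7, 14, 16, 17, 18, 18]
Stage 4 (AMPLIFY 2): 7*2=14, 14*2=28, 16*2=32, 17*2=34, 18*2=36, 18*2=36 -> [14, 28, 32, 34, 36, 36]
Output sum: 180

Answer: 180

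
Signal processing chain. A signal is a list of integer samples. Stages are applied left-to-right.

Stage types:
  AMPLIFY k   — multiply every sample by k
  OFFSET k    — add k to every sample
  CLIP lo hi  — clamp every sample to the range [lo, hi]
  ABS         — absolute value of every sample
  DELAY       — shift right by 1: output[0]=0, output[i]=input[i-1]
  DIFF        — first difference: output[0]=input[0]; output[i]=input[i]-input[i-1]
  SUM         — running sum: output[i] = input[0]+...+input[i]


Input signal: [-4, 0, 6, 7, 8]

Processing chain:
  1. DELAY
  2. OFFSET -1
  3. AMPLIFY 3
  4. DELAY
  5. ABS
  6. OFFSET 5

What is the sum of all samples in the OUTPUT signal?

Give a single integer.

Answer: 61

Derivation:
Input: [-4, 0, 6, 7, 8]
Stage 1 (DELAY): [0, -4, 0, 6, 7] = [0, -4, 0, 6, 7] -> [0, -4, 0, 6, 7]
Stage 2 (OFFSET -1): 0+-1=-1, -4+-1=-5, 0+-1=-1, 6+-1=5, 7+-1=6 -> [-1, -5, -1, 5, 6]
Stage 3 (AMPLIFY 3): -1*3=-3, -5*3=-15, -1*3=-3, 5*3=15, 6*3=18 -> [-3, -15, -3, 15, 18]
Stage 4 (DELAY): [0, -3, -15, -3, 15] = [0, -3, -15, -3, 15] -> [0, -3, -15, -3, 15]
Stage 5 (ABS): |0|=0, |-3|=3, |-15|=15, |-3|=3, |15|=15 -> [0, 3, 15, 3, 15]
Stage 6 (OFFSET 5): 0+5=5, 3+5=8, 15+5=20, 3+5=8, 15+5=20 -> [5, 8, 20, 8, 20]
Output sum: 61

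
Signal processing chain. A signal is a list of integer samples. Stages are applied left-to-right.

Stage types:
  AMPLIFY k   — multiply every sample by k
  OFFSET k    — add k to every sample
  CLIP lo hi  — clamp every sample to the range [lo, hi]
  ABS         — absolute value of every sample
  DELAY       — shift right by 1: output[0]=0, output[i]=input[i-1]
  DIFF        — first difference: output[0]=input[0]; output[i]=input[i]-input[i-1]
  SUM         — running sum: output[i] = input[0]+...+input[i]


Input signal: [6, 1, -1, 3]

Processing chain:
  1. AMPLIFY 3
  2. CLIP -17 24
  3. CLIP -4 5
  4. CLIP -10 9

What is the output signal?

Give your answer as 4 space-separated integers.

Input: [6, 1, -1, 3]
Stage 1 (AMPLIFY 3): 6*3=18, 1*3=3, -1*3=-3, 3*3=9 -> [18, 3, -3, 9]
Stage 2 (CLIP -17 24): clip(18,-17,24)=18, clip(3,-17,24)=3, clip(-3,-17,24)=-3, clip(9,-17,24)=9 -> [18, 3, -3, 9]
Stage 3 (CLIP -4 5): clip(18,-4,5)=5, clip(3,-4,5)=3, clip(-3,-4,5)=-3, clip(9,-4,5)=5 -> [5, 3, -3, 5]
Stage 4 (CLIP -10 9): clip(5,-10,9)=5, clip(3,-10,9)=3, clip(-3,-10,9)=-3, clip(5,-10,9)=5 -> [5, 3, -3, 5]

Answer: 5 3 -3 5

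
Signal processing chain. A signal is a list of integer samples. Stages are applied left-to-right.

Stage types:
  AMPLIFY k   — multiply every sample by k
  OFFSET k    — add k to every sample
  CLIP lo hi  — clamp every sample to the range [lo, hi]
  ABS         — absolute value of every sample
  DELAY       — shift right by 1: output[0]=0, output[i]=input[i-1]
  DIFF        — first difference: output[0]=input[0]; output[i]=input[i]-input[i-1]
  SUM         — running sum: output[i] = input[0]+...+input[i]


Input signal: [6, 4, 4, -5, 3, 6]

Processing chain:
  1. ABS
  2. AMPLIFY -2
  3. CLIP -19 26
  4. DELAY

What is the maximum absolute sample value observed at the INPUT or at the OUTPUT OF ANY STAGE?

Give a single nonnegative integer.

Answer: 12

Derivation:
Input: [6, 4, 4, -5, 3, 6] (max |s|=6)
Stage 1 (ABS): |6|=6, |4|=4, |4|=4, |-5|=5, |3|=3, |6|=6 -> [6, 4, 4, 5, 3, 6] (max |s|=6)
Stage 2 (AMPLIFY -2): 6*-2=-12, 4*-2=-8, 4*-2=-8, 5*-2=-10, 3*-2=-6, 6*-2=-12 -> [-12, -8, -8, -10, -6, -12] (max |s|=12)
Stage 3 (CLIP -19 26): clip(-12,-19,26)=-12, clip(-8,-19,26)=-8, clip(-8,-19,26)=-8, clip(-10,-19,26)=-10, clip(-6,-19,26)=-6, clip(-12,-19,26)=-12 -> [-12, -8, -8, -10, -6, -12] (max |s|=12)
Stage 4 (DELAY): [0, -12, -8, -8, -10, -6] = [0, -12, -8, -8, -10, -6] -> [0, -12, -8, -8, -10, -6] (max |s|=12)
Overall max amplitude: 12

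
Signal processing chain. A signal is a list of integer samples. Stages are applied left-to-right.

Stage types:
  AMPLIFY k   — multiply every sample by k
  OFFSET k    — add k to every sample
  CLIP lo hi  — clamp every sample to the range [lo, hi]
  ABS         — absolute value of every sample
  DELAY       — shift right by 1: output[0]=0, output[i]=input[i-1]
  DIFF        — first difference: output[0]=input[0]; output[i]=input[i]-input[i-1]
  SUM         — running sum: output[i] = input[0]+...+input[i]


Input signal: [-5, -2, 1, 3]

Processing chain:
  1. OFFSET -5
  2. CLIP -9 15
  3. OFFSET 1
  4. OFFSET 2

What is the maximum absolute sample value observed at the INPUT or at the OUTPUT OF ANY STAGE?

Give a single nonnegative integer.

Input: [-5, -2, 1, 3] (max |s|=5)
Stage 1 (OFFSET -5): -5+-5=-10, -2+-5=-7, 1+-5=-4, 3+-5=-2 -> [-10, -7, -4, -2] (max |s|=10)
Stage 2 (CLIP -9 15): clip(-10,-9,15)=-9, clip(-7,-9,15)=-7, clip(-4,-9,15)=-4, clip(-2,-9,15)=-2 -> [-9, -7, -4, -2] (max |s|=9)
Stage 3 (OFFSET 1): -9+1=-8, -7+1=-6, -4+1=-3, -2+1=-1 -> [-8, -6, -3, -1] (max |s|=8)
Stage 4 (OFFSET 2): -8+2=-6, -6+2=-4, -3+2=-1, -1+2=1 -> [-6, -4, -1, 1] (max |s|=6)
Overall max amplitude: 10

Answer: 10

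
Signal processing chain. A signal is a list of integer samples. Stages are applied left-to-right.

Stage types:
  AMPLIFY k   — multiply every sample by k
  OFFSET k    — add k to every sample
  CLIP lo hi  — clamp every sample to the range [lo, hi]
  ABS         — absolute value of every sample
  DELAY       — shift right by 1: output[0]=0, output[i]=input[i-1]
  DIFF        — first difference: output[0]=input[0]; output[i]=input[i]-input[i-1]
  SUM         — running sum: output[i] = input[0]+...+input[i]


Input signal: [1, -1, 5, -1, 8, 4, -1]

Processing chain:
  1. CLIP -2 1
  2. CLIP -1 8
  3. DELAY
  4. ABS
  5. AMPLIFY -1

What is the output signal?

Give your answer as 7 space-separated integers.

Answer: 0 -1 -1 -1 -1 -1 -1

Derivation:
Input: [1, -1, 5, -1, 8, 4, -1]
Stage 1 (CLIP -2 1): clip(1,-2,1)=1, clip(-1,-2,1)=-1, clip(5,-2,1)=1, clip(-1,-2,1)=-1, clip(8,-2,1)=1, clip(4,-2,1)=1, clip(-1,-2,1)=-1 -> [1, -1, 1, -1, 1, 1, -1]
Stage 2 (CLIP -1 8): clip(1,-1,8)=1, clip(-1,-1,8)=-1, clip(1,-1,8)=1, clip(-1,-1,8)=-1, clip(1,-1,8)=1, clip(1,-1,8)=1, clip(-1,-1,8)=-1 -> [1, -1, 1, -1, 1, 1, -1]
Stage 3 (DELAY): [0, 1, -1, 1, -1, 1, 1] = [0, 1, -1, 1, -1, 1, 1] -> [0, 1, -1, 1, -1, 1, 1]
Stage 4 (ABS): |0|=0, |1|=1, |-1|=1, |1|=1, |-1|=1, |1|=1, |1|=1 -> [0, 1, 1, 1, 1, 1, 1]
Stage 5 (AMPLIFY -1): 0*-1=0, 1*-1=-1, 1*-1=-1, 1*-1=-1, 1*-1=-1, 1*-1=-1, 1*-1=-1 -> [0, -1, -1, -1, -1, -1, -1]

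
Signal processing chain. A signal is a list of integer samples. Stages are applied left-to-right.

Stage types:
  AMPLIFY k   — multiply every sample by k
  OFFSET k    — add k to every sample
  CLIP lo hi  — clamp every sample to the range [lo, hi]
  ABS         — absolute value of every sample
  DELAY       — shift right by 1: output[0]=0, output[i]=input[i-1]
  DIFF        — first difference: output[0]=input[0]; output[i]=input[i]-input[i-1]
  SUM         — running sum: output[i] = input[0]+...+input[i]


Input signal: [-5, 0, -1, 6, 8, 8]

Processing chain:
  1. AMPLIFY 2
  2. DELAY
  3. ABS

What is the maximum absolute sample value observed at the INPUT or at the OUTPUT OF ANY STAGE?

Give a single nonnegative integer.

Answer: 16

Derivation:
Input: [-5, 0, -1, 6, 8, 8] (max |s|=8)
Stage 1 (AMPLIFY 2): -5*2=-10, 0*2=0, -1*2=-2, 6*2=12, 8*2=16, 8*2=16 -> [-10, 0, -2, 12, 16, 16] (max |s|=16)
Stage 2 (DELAY): [0, -10, 0, -2, 12, 16] = [0, -10, 0, -2, 12, 16] -> [0, -10, 0, -2, 12, 16] (max |s|=16)
Stage 3 (ABS): |0|=0, |-10|=10, |0|=0, |-2|=2, |12|=12, |16|=16 -> [0, 10, 0, 2, 12, 16] (max |s|=16)
Overall max amplitude: 16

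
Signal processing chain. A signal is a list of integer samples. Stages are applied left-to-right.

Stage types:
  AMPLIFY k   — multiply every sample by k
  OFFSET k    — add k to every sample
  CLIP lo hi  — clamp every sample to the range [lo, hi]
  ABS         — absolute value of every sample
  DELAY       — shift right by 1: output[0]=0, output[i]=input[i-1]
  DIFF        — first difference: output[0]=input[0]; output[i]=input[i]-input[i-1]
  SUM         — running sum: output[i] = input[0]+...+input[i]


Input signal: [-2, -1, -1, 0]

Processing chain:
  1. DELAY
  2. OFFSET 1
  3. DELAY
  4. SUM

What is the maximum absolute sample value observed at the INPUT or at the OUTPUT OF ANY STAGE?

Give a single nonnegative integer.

Answer: 2

Derivation:
Input: [-2, -1, -1, 0] (max |s|=2)
Stage 1 (DELAY): [0, -2, -1, -1] = [0, -2, -1, -1] -> [0, -2, -1, -1] (max |s|=2)
Stage 2 (OFFSET 1): 0+1=1, -2+1=-1, -1+1=0, -1+1=0 -> [1, -1, 0, 0] (max |s|=1)
Stage 3 (DELAY): [0, 1, -1, 0] = [0, 1, -1, 0] -> [0, 1, -1, 0] (max |s|=1)
Stage 4 (SUM): sum[0..0]=0, sum[0..1]=1, sum[0..2]=0, sum[0..3]=0 -> [0, 1, 0, 0] (max |s|=1)
Overall max amplitude: 2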